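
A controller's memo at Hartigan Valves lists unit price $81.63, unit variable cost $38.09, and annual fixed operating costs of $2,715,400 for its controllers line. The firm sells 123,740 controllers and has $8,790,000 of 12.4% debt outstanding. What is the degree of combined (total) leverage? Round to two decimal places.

At 123,740 units, contribution = 123,740 × $43.54 = $5,387,639.60.
Subtracting fixed costs: EBIT = $5,387,639.60 − $2,715,400 = $2,672,239.60. Interest = $1,089,960.00, so EBIT − I = $1,582,279.60.
Degree of total leverage = total CM / (EBIT − interest) = $5,387,639.60 / $1,582,279.60 = 3.4050.

3.40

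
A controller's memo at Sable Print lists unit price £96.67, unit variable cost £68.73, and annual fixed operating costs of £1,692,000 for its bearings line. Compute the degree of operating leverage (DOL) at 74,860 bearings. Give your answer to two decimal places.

At 74,860 units, contribution = 74,860 × £27.94 = £2,091,588.40.
Operating income = contribution − fixed costs = £2,091,588.40 − £1,692,000 = £399,588.40.
Degree of operating leverage = £2,091,588.40 / £399,588.40 = 5.2344.

5.23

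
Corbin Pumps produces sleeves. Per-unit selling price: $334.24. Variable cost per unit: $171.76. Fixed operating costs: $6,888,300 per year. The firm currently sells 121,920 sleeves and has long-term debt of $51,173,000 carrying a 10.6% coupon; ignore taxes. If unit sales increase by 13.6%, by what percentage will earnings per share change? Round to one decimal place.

Contribution at this volume is 121,920 × $162.48 = $19,809,561.60.
Subtracting fixed costs: EBIT = $19,809,561.60 − $6,888,300 = $12,921,261.60.
After interest of $5,424,338.00, pre-tax earnings = $7,496,923.60.
DCL = total CM / (EBIT − I) = $19,809,561.60 / $7,496,923.60 = 2.6424.
%ΔEPS = DCL × %ΔSales = 2.6424 × +13.6% = +35.9%.

+35.9%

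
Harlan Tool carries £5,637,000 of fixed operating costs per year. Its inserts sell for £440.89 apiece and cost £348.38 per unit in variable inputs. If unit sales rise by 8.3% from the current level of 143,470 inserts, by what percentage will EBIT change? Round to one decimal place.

+14.4%

Total contribution margin = 143,470 × £92.51 = £13,272,409.70.
Subtracting fixed costs: EBIT = £13,272,409.70 − £5,637,000 = £7,635,409.70.
So DOL = total CM / EBIT = £13,272,409.70 / £7,635,409.70 = 1.7383.
Operating income changes by 1.7383 × +8.3% = +14.4%.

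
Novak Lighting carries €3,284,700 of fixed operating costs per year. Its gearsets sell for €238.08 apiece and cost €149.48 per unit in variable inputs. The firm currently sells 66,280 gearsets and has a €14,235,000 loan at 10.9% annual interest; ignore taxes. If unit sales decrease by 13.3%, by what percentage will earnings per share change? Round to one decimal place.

Total contribution margin = 66,280 × €88.60 = €5,872,408.00.
Operating income = contribution − fixed costs = €5,872,408.00 − €3,284,700 = €2,587,708.00.
After interest of €1,551,615.00, pre-tax earnings = €1,036,093.00.
DCL = total CM / (EBIT − I) = €5,872,408.00 / €1,036,093.00 = 5.6678.
EPS therefore changes by 5.6678 × (-13.3%) = -75.4%.

-75.4%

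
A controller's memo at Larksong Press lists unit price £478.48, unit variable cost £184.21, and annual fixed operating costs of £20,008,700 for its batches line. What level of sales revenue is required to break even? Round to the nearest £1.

Contribution margin per unit = £478.48 − £184.21 = £294.27, a CM ratio of £294.27 ÷ £478.48 = 0.6150.
Break-even sales = FC ÷ CM ratio = £20,008,700 × £478.48 / £294.27 = £32,533,941.

£32,533,941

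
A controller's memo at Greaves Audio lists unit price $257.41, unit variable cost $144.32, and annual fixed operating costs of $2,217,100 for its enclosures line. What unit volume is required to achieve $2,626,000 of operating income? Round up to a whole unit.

Unit CM = price − variable cost = $257.41 − $144.32 = $113.09.
Units = (FC + target) / CM = ($2,217,100 + $2,626,000) / $113.09 = 42,825.18, so 42,826 enclosures.

42,826 enclosures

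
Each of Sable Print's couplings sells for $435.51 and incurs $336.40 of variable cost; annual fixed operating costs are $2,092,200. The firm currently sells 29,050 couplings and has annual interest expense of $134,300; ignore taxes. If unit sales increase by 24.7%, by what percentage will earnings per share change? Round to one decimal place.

+109.0%

Total contribution margin = 29,050 × $99.11 = $2,879,145.50.
EBIT = $2,879,145.50 − $2,092,200 = $786,945.50.
After interest of $134,300.00, pre-tax earnings = $652,645.50.
DCL = total CM / (EBIT − I) = $2,879,145.50 / $652,645.50 = 4.4115.
%ΔEPS = DCL × %ΔSales = 4.4115 × +24.7% = +109.0%.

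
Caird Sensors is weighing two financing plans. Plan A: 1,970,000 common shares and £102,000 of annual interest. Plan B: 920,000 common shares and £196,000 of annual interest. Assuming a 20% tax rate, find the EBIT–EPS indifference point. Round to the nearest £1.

Set EPS_A = EPS_B: (EBIT − £102,000)(1 − 0.20) ÷ 1,970,000 = (EBIT − £196,000)(1 − 0.20) ÷ 920,000.
The (1 − t) factor cancels: (EBIT − 102,000) × 920,000 = (EBIT − 196,000) × 1,970,000.
EBIT × (1,970,000 − 920,000) = 196,000 × 1,970,000 − 102,000 × 920,000 = 292,280,000,000, so EBIT = 292,280,000,000 ÷ 1,050,000 = 278,361.90.

£278,362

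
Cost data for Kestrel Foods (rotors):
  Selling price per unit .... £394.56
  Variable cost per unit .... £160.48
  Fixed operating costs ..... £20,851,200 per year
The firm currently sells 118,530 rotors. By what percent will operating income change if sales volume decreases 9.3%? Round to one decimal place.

Total contribution margin = 118,530 × £234.08 = £27,745,502.40.
Operating income = contribution − fixed costs = £27,745,502.40 − £20,851,200 = £6,894,302.40.
DOL = contribution ÷ EBIT = £27,745,502.40 ÷ £6,894,302.40 = 4.0244.
Operating income changes by 4.0244 × -9.3% = -37.4%.

-37.4%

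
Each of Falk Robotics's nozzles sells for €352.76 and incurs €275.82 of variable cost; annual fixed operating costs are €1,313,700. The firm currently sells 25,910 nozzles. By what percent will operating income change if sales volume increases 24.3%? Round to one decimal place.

+71.3%

At 25,910 units, contribution = 25,910 × €76.94 = €1,993,515.40.
EBIT = €1,993,515.40 − €1,313,700 = €679,815.40.
Degree of operating leverage = €1,993,515.40 / €679,815.40 = 2.9324.
%ΔEBIT = DOL × %ΔSales = 2.9324 × +24.3% = +71.3%.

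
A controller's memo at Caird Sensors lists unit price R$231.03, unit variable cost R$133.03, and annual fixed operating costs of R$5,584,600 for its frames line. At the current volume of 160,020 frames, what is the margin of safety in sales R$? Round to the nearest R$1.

R$23,804,011

Contribution margin per unit = R$231.03 − R$133.03 = R$98.00. Break-even units = R$5,584,600 ÷ R$98.00 = 56,985.71; break-even revenue = 56,985.71 × R$231.03 = R$13,165,409.57.
Current sales = 160,020 × R$231.03 = R$36,969,420.60.
Margin of safety = R$36,969,420.60 − R$13,165,409.57 = R$23,804,011.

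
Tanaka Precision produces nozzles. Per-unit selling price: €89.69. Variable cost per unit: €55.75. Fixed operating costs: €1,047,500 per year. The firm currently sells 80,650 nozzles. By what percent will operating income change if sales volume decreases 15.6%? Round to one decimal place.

-25.3%

At 80,650 units, contribution = 80,650 × €33.94 = €2,737,261.00.
Subtracting fixed costs: EBIT = €2,737,261.00 − €1,047,500 = €1,689,761.00.
Degree of operating leverage = €2,737,261.00 / €1,689,761.00 = 1.6199.
So EBIT moves 1.6199 × (-15.6%) = -25.3%.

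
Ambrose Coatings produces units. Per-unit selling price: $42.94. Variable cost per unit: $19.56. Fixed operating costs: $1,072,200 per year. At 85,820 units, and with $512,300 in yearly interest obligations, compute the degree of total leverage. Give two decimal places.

4.75

At 85,820 units, contribution = 85,820 × $23.38 = $2,006,471.60.
EBIT = $2,006,471.60 − $1,072,200 = $934,271.60. Interest = $512,300.00, so EBIT − I = $421,971.60.
DCL = contribution ÷ (EBIT − I) = $2,006,471.60 ÷ $421,971.60 = 4.7550.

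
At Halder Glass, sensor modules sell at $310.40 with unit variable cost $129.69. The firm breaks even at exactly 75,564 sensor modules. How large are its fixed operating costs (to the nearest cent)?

$13,655,170.44

Each unit contributes $310.40 − $129.69 = $180.71.
Fixed costs = break-even units × CM = 75,564 × $180.71 = $13,655,170.44.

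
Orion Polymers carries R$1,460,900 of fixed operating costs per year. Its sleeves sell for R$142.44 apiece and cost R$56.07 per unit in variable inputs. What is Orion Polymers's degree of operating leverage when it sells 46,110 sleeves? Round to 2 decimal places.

Contribution at this volume is 46,110 × R$86.37 = R$3,982,520.70.
Operating income = contribution − fixed costs = R$3,982,520.70 − R$1,460,900 = R$2,521,620.70.
DOL = contribution ÷ EBIT = R$3,982,520.70 ÷ R$2,521,620.70 = 1.5793.

1.58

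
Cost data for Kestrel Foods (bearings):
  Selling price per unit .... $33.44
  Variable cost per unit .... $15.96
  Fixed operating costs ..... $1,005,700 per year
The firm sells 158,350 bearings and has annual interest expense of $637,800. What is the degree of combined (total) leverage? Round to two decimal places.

Total contribution margin = 158,350 × $17.48 = $2,767,958.00.
Subtracting fixed costs: EBIT = $2,767,958.00 − $1,005,700 = $1,762,258.00. Interest = $637,800.00, so EBIT − I = $1,124,458.00.
Degree of total leverage = total CM / (EBIT − interest) = $2,767,958.00 / $1,124,458.00 = 2.4616.

2.46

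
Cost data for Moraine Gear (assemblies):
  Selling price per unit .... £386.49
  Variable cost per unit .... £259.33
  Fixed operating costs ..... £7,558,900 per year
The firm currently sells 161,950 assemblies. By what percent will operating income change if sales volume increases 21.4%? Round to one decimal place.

+33.8%

Contribution at this volume is 161,950 × £127.16 = £20,593,562.00.
Subtracting fixed costs: EBIT = £20,593,562.00 − £7,558,900 = £13,034,662.00.
DOL = contribution ÷ EBIT = £20,593,562.00 ÷ £13,034,662.00 = 1.5799.
So EBIT moves 1.5799 × (+21.4%) = +33.8%.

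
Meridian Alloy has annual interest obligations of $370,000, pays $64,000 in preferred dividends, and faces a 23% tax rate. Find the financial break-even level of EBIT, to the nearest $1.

$453,117

Preferred dividends are paid after tax, so their pre-tax equivalent is $64,000 ÷ (1 − 0.23) = $83,116.88.
Financial break-even EBIT = interest + D_p ÷ (1 − t) = $370,000 + $83,116.88 = $453,116.88.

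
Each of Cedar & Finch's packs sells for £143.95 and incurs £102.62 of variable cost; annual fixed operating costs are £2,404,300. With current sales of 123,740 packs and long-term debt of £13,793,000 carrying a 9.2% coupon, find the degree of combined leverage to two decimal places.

3.55

Total contribution margin = 123,740 × £41.33 = £5,114,174.20.
Subtracting fixed costs: EBIT = £5,114,174.20 − £2,404,300 = £2,709,874.20. Interest = £1,268,956.00.
DOL = £5,114,174.20 ÷ £2,709,874.20 = 1.8872; DFL = £2,709,874.20 ÷ £1,440,918.20 = 1.8807.
DCL = DOL × DFL = 1.8872 × 1.8807 = 3.5493.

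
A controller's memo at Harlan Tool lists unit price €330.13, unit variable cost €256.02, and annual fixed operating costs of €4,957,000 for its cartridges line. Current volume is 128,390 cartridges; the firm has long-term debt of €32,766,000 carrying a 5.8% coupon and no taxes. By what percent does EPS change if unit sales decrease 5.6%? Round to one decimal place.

Contribution at this volume is 128,390 × €74.11 = €9,514,982.90.
Subtracting fixed costs: EBIT = €9,514,982.90 − €4,957,000 = €4,557,982.90.
After interest of €1,900,428.00, pre-tax earnings = €2,657,554.90.
DCL = total CM / (EBIT − I) = €9,514,982.90 / €2,657,554.90 = 3.5804.
EPS therefore changes by 3.5804 × (-5.6%) = -20.0%.

-20.0%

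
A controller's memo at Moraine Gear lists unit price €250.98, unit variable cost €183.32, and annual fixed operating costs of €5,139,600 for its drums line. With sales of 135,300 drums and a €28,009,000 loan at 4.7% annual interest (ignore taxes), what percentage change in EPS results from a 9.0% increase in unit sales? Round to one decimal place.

At 135,300 units, contribution = 135,300 × €67.66 = €9,154,398.00.
EBIT = €9,154,398.00 − €5,139,600 = €4,014,798.00.
After interest of €1,316,423.00, pre-tax earnings = €2,698,375.00.
Degree of combined leverage = contribution ÷ (EBIT − I) = €9,154,398.00 ÷ €2,698,375.00 = 3.3926.
%ΔEPS = DCL × %ΔSales = 3.3926 × +9.0% = +30.5%.

+30.5%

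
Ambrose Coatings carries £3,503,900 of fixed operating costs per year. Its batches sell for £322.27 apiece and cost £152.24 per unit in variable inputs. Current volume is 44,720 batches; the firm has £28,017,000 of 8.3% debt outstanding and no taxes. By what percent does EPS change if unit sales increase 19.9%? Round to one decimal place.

+85.3%

Total contribution margin = 44,720 × £170.03 = £7,603,741.60.
Subtracting fixed costs: EBIT = £7,603,741.60 − £3,503,900 = £4,099,841.60.
Interest = £2,325,411.00, so EBIT − I = £1,774,430.60.
DCL = total CM / (EBIT − I) = £7,603,741.60 / £1,774,430.60 = 4.2852.
EPS therefore changes by 4.2852 × (+19.9%) = +85.3%.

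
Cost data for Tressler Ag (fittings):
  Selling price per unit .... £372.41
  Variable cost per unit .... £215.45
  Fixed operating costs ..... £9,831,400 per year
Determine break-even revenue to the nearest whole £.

Contribution margin per unit = £372.41 − £215.45 = £156.96, a CM ratio of £156.96 ÷ £372.41 = 0.4215.
Break-even revenue = fixed costs × price ÷ CM = £9,831,400 × £372.41 ÷ £156.96 = £23,326,400.

£23,326,400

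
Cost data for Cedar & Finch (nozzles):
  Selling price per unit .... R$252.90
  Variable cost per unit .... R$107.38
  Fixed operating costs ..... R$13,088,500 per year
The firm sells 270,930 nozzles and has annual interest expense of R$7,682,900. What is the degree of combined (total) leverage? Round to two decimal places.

2.11

Total contribution margin = 270,930 × R$145.52 = R$39,425,733.60.
EBIT = R$39,425,733.60 − R$13,088,500 = R$26,337,233.60. Interest = R$7,682,900.00.
DOL = R$39,425,733.60 ÷ R$26,337,233.60 = 1.4970; DFL = R$26,337,233.60 ÷ R$18,654,333.60 = 1.4119.
Combined leverage = 1.4970 × 1.4119 = 2.1136.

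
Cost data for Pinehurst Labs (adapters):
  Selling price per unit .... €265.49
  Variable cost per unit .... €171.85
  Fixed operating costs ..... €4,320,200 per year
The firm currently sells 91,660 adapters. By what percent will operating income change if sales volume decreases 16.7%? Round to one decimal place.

Total contribution margin = 91,660 × €93.64 = €8,583,042.40.
EBIT = €8,583,042.40 − €4,320,200 = €4,262,842.40.
So DOL = total CM / EBIT = €8,583,042.40 / €4,262,842.40 = 2.0135.
Operating income changes by 2.0135 × -16.7% = -33.6%.

-33.6%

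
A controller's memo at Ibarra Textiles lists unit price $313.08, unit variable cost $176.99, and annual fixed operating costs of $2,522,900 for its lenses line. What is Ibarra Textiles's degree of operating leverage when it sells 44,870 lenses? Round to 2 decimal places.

Total contribution margin = 44,870 × $136.09 = $6,106,358.30.
EBIT = $6,106,358.30 − $2,522,900 = $3,583,458.30.
DOL = contribution ÷ EBIT = $6,106,358.30 ÷ $3,583,458.30 = 1.7040.

1.70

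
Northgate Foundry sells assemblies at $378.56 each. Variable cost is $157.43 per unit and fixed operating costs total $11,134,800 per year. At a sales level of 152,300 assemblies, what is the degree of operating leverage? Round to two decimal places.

At 152,300 units, contribution = 152,300 × $221.13 = $33,678,099.00.
Subtracting fixed costs: EBIT = $33,678,099.00 − $11,134,800 = $22,543,299.00.
Degree of operating leverage = $33,678,099.00 / $22,543,299.00 = 1.4939.

1.49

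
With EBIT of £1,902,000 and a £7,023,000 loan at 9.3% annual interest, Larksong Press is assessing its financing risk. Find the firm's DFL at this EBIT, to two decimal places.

1.52

Annual interest charges come to £653,139.00.
Degree of financial leverage = EBIT / (EBIT − interest) = £1,902,000 / £1,248,861.00 = 1.5230.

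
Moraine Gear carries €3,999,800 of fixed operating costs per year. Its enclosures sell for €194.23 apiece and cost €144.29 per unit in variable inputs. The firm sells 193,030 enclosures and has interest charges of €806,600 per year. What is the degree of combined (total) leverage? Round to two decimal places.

Total contribution margin = 193,030 × €49.94 = €9,639,918.20.
EBIT = €9,639,918.20 − €3,999,800 = €5,640,118.20. Interest = €806,600.00.
DOL = €9,639,918.20 ÷ €5,640,118.20 = 1.7092; DFL = €5,640,118.20 ÷ €4,833,518.20 = 1.1669.
DCL = DOL × DFL = 1.7092 × 1.1669 = 1.9945.

1.99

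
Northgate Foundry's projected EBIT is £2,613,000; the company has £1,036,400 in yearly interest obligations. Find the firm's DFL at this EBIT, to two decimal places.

Interest = £1,036,400.00.
DFL = EBIT ÷ (EBIT − I) = £2,613,000 ÷ (£2,613,000 − £1,036,400.00) = £2,613,000 ÷ £1,576,600.00 = 1.6574.

1.66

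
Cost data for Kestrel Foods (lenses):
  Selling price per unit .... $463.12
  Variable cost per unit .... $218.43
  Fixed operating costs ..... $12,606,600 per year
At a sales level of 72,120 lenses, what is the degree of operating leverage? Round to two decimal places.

3.50

Contribution at this volume is 72,120 × $244.69 = $17,647,042.80.
EBIT = $17,647,042.80 − $12,606,600 = $5,040,442.80.
DOL = contribution ÷ EBIT = $17,647,042.80 ÷ $5,040,442.80 = 3.5011.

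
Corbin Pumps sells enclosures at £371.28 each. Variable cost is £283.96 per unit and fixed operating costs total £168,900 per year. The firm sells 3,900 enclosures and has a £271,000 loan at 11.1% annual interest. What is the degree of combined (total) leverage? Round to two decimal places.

At 3,900 units, contribution = 3,900 × £87.32 = £340,548.00.
EBIT = £340,548.00 − £168,900 = £171,648.00. Interest = £30,081.00, so EBIT − I = £141,567.00.
Degree of total leverage = total CM / (EBIT − interest) = £340,548.00 / £141,567.00 = 2.4056.

2.41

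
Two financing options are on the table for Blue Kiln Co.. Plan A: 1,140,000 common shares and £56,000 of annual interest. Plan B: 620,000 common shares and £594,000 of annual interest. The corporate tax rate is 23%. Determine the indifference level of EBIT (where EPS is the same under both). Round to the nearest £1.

£1,235,462

Set EPS_A = EPS_B: (EBIT − £56,000)(1 − 0.23) ÷ 1,140,000 = (EBIT − £594,000)(1 − 0.23) ÷ 620,000.
The (1 − t) factor cancels: (EBIT − 56,000) × 620,000 = (EBIT − 594,000) × 1,140,000.
EBIT × (1,140,000 − 620,000) = 594,000 × 1,140,000 − 56,000 × 620,000 = 642,440,000,000, so EBIT = 642,440,000,000 ÷ 520,000 = 1,235,461.54.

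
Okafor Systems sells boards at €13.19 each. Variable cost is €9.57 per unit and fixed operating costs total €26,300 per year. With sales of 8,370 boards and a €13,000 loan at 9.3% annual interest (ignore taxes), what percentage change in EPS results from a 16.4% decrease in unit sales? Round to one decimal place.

-178.1%

At 8,370 units, contribution = 8,370 × €3.62 = €30,299.40.
Subtracting fixed costs: EBIT = €30,299.40 − €26,300 = €3,999.40.
Interest = €1,209.00, so EBIT − I = €2,790.40.
Degree of combined leverage = contribution ÷ (EBIT − I) = €30,299.40 ÷ €2,790.40 = 10.8584.
%ΔEPS = DCL × %ΔSales = 10.8584 × -16.4% = -178.1%.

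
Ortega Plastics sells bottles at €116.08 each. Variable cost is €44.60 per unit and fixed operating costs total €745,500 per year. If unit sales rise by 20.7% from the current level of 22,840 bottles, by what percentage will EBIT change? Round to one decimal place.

At 22,840 units, contribution = 22,840 × €71.48 = €1,632,603.20.
EBIT = €1,632,603.20 − €745,500 = €887,103.20.
DOL = contribution ÷ EBIT = €1,632,603.20 ÷ €887,103.20 = 1.8404.
Operating income changes by 1.8404 × +20.7% = +38.1%.

+38.1%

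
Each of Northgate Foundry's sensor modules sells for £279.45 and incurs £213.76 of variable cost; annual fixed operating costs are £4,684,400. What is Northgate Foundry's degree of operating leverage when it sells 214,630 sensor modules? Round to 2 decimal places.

1.50

Contribution at this volume is 214,630 × £65.69 = £14,099,044.70.
EBIT = £14,099,044.70 − £4,684,400 = £9,414,644.70.
Degree of operating leverage = £14,099,044.70 / £9,414,644.70 = 1.4976.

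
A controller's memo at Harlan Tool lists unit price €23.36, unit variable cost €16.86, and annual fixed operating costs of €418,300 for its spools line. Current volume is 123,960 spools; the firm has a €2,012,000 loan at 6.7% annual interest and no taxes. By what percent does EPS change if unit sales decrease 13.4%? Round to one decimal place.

-42.7%

Contribution at this volume is 123,960 × €6.50 = €805,740.00.
Subtracting fixed costs: EBIT = €805,740.00 − €418,300 = €387,440.00.
After interest of €134,804.00, pre-tax earnings = €252,636.00.
Degree of combined leverage = contribution ÷ (EBIT − I) = €805,740.00 ÷ €252,636.00 = 3.1893.
EPS therefore changes by 3.1893 × (-13.4%) = -42.7%.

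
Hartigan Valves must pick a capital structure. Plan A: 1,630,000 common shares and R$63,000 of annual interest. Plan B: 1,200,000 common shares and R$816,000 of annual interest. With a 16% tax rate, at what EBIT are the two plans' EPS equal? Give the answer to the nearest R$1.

At indifference, (EBIT − 63,000)(1 − t)/1,630,000 = (EBIT − 816,000)(1 − t)/1,200,000.
Cancelling (1 − t) and cross-multiplying: 1,200,000·(EBIT − 63,000) = 1,630,000·(EBIT − 816,000).
EBIT × (1,630,000 − 1,200,000) = 816,000 × 1,630,000 − 63,000 × 1,200,000 = 1,254,480,000,000, so EBIT = 1,254,480,000,000 ÷ 430,000 = 2,917,395.35.

R$2,917,395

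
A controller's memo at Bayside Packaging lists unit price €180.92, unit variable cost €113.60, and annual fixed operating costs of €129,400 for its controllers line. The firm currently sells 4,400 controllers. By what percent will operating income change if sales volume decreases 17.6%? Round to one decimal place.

-31.3%

At 4,400 units, contribution = 4,400 × €67.32 = €296,208.00.
Operating income = contribution − fixed costs = €296,208.00 − €129,400 = €166,808.00.
Degree of operating leverage = €296,208.00 / €166,808.00 = 1.7757.
Operating income changes by 1.7757 × -17.6% = -31.3%.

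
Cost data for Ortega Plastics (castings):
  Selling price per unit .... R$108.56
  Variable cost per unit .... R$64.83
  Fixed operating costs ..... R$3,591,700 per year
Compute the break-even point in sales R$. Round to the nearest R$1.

Contribution margin per unit = R$108.56 − R$64.83 = R$43.73, a CM ratio of R$43.73 ÷ R$108.56 = 0.4028.
Break-even sales = FC ÷ CM ratio = R$3,591,700 × R$108.56 / R$43.73 = R$8,916,418.

R$8,916,418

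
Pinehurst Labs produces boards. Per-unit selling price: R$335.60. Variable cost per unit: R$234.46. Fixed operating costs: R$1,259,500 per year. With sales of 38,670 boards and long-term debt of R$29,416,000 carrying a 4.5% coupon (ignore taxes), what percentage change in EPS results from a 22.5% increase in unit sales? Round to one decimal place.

+66.3%

At 38,670 units, contribution = 38,670 × R$101.14 = R$3,911,083.80.
Operating income = contribution − fixed costs = R$3,911,083.80 − R$1,259,500 = R$2,651,583.80.
After interest of R$1,323,720.00, pre-tax earnings = R$1,327,863.80.
DCL = total CM / (EBIT − I) = R$3,911,083.80 / R$1,327,863.80 = 2.9454.
%ΔEPS = DCL × %ΔSales = 2.9454 × +22.5% = +66.3%.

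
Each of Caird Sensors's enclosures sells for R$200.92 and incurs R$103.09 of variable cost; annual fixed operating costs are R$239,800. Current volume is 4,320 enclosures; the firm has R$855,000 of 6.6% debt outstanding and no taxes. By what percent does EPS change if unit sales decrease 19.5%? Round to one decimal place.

Total contribution margin = 4,320 × R$97.83 = R$422,625.60.
EBIT = R$422,625.60 − R$239,800 = R$182,825.60.
Interest = R$56,430.00, so EBIT − I = R$126,395.60.
DCL = total CM / (EBIT − I) = R$422,625.60 / R$126,395.60 = 3.3437.
%ΔEPS = DCL × %ΔSales = 3.3437 × -19.5% = -65.2%.

-65.2%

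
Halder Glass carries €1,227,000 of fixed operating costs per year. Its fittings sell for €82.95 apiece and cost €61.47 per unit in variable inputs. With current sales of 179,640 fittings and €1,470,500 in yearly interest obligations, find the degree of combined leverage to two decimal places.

At 179,640 units, contribution = 179,640 × €21.48 = €3,858,667.20.
EBIT = €3,858,667.20 − €1,227,000 = €2,631,667.20. Interest = €1,470,500.00.
DOL = €3,858,667.20 ÷ €2,631,667.20 = 1.4662; DFL = €2,631,667.20 ÷ €1,161,167.20 = 2.2664.
DCL = DOL × DFL = 1.4662 × 2.2664 = 3.3230.

3.32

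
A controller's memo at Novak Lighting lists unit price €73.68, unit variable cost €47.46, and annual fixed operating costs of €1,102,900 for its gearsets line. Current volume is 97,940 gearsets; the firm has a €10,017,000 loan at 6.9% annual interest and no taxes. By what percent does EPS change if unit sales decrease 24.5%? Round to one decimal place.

-81.3%

Total contribution margin = 97,940 × €26.22 = €2,567,986.80.
Subtracting fixed costs: EBIT = €2,567,986.80 − €1,102,900 = €1,465,086.80.
After interest of €691,173.00, pre-tax earnings = €773,913.80.
Degree of combined leverage = contribution ÷ (EBIT − I) = €2,567,986.80 ÷ €773,913.80 = 3.3182.
EPS therefore changes by 3.3182 × (-24.5%) = -81.3%.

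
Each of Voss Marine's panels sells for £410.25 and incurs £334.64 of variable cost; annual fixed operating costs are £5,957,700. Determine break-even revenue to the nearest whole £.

£32,325,703

CM per unit = £410.25 − £334.64 = £75.61; CM ratio = £75.61 / £410.25 = 0.1843.
Break-even revenue = fixed costs × price ÷ CM = £5,957,700 × £410.25 ÷ £75.61 = £32,325,703.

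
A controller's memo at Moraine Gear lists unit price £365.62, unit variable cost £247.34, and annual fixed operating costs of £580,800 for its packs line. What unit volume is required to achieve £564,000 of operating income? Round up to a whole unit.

Unit CM = price − variable cost = £365.62 − £247.34 = £118.28.
Need Q such that Q × £118.28 − £580,800 = £564,000, i.e. Q = £1,144,800 / £118.28 = 9,678.73 → 9,679.

9,679 packs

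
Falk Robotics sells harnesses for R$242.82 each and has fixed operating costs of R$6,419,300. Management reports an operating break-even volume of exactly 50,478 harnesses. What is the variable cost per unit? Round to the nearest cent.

R$115.65

Contribution per unit must be FC / Q = R$6,419,300 / 50,478 = R$127.1703.
Hence VC = price − CM = R$242.82 − R$127.1703 = R$115.65.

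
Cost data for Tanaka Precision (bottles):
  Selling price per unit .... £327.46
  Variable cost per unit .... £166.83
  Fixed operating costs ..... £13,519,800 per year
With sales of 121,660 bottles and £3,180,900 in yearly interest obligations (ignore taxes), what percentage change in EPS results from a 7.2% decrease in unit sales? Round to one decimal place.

-49.5%

At 121,660 units, contribution = 121,660 × £160.63 = £19,542,245.80.
EBIT = £19,542,245.80 − £13,519,800 = £6,022,445.80.
After interest of £3,180,900.00, pre-tax earnings = £2,841,545.80.
DCL = total CM / (EBIT − I) = £19,542,245.80 / £2,841,545.80 = 6.8773.
%ΔEPS = DCL × %ΔSales = 6.8773 × -7.2% = -49.5%.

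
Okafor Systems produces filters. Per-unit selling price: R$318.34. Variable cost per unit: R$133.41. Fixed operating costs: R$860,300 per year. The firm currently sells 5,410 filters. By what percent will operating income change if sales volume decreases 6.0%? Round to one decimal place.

-42.8%

At 5,410 units, contribution = 5,410 × R$184.93 = R$1,000,471.30.
EBIT = R$1,000,471.30 − R$860,300 = R$140,171.30.
Degree of operating leverage = R$1,000,471.30 / R$140,171.30 = 7.1375.
Operating income changes by 7.1375 × -6.0% = -42.8%.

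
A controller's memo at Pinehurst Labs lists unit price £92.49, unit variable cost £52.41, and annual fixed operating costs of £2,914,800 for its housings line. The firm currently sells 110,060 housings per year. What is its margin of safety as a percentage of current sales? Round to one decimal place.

33.9%

Contribution margin per unit = £92.49 − £52.41 = £40.08. Break-even units = £2,914,800 ÷ £40.08 = 72,724.55; break-even revenue = 72,724.55 × £92.49 = £6,726,293.71.
Current sales = 110,060 × £92.49 = £10,179,449.40.
Margin of safety = (£10,179,449.40 − £6,726,293.71) ÷ £10,179,449.40 = 33.9%.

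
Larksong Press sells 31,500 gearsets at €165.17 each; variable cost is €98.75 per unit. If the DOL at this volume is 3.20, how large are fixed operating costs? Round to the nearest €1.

Contribution at this volume is 31,500 × €66.42 = €2,092,230.00.
DOL = contribution / EBIT, so EBIT = €2,092,230.00 / 3.20 = €653,821.88.
And FC = contribution − EBIT = €2,092,230.00 − €653,821.88 = €1,438,408.

€1,438,408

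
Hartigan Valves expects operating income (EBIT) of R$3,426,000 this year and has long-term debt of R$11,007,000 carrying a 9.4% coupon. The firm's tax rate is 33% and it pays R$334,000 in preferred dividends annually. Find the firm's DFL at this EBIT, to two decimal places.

1.81

Annual interest charges come to R$1,034,658.00.
Preferred dividends grossed up pre-tax: R$334,000 / (1 − 0.33) = R$498,507.46.
DFL = EBIT ÷ [EBIT − I − D_p/(1−t)] = R$3,426,000 ÷ [R$3,426,000 − R$1,034,658.00 − R$498,507.46] = R$3,426,000 ÷ R$1,892,834.54 = 1.8100.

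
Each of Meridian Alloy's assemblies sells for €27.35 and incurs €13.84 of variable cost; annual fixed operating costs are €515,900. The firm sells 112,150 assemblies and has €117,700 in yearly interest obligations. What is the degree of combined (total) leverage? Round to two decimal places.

Contribution at this volume is 112,150 × €13.51 = €1,515,146.50.
Operating income = contribution − fixed costs = €1,515,146.50 − €515,900 = €999,246.50. Interest = €117,700.00, so EBIT − I = €881,546.50.
DCL = contribution ÷ (EBIT − I) = €1,515,146.50 ÷ €881,546.50 = 1.7187.

1.72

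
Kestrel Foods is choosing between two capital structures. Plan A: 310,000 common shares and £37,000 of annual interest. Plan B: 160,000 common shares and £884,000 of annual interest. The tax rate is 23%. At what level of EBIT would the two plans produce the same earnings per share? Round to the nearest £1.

Set EPS_A = EPS_B: (EBIT − £37,000)(1 − 0.23) ÷ 310,000 = (EBIT − £884,000)(1 − 0.23) ÷ 160,000.
The (1 − t) factor cancels: (EBIT − 37,000) × 160,000 = (EBIT − 884,000) × 310,000.
Solving, EBIT = (884,000·310,000 − 37,000·160,000) / (310,000 − 160,000) = 268,120,000,000 / 150,000 = 1,787,466.67.

£1,787,467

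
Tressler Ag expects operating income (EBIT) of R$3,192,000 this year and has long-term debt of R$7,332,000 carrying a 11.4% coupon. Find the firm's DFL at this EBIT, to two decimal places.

Annual interest charges come to R$835,848.00.
Degree of financial leverage = EBIT / (EBIT − interest) = R$3,192,000 / R$2,356,152.00 = 1.3548.

1.35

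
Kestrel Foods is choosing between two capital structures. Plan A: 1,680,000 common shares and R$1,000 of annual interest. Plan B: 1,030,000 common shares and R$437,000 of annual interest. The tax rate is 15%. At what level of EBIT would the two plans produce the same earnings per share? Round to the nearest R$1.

At indifference, (EBIT − 1,000)(1 − t)/1,680,000 = (EBIT − 437,000)(1 − t)/1,030,000.
Cancelling (1 − t) and cross-multiplying: 1,030,000·(EBIT − 1,000) = 1,680,000·(EBIT − 437,000).
EBIT × (1,680,000 − 1,030,000) = 437,000 × 1,680,000 − 1,000 × 1,030,000 = 733,130,000,000, so EBIT = 733,130,000,000 ÷ 650,000 = 1,127,892.31.

R$1,127,892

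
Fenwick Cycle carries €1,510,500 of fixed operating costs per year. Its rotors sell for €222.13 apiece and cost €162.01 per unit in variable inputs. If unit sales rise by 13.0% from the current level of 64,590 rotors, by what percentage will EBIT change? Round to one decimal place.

+21.3%

At 64,590 units, contribution = 64,590 × €60.12 = €3,883,150.80.
Operating income = contribution − fixed costs = €3,883,150.80 − €1,510,500 = €2,372,650.80.
Degree of operating leverage = €3,883,150.80 / €2,372,650.80 = 1.6366.
So EBIT moves 1.6366 × (+13.0%) = +21.3%.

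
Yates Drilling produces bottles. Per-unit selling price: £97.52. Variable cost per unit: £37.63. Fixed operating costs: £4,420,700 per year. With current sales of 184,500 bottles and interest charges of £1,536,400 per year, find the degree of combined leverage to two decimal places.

2.17

At 184,500 units, contribution = 184,500 × £59.89 = £11,049,705.00.
Operating income = contribution − fixed costs = £11,049,705.00 − £4,420,700 = £6,629,005.00. Interest = £1,536,400.00.
DOL = £11,049,705.00 ÷ £6,629,005.00 = 1.6669; DFL = £6,629,005.00 ÷ £5,092,605.00 = 1.3017.
DCL = DOL × DFL = 1.6669 × 1.3017 = 2.1698.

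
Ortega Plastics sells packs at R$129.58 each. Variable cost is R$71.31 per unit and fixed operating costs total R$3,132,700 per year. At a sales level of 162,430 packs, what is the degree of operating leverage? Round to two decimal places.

At 162,430 units, contribution = 162,430 × R$58.27 = R$9,464,796.10.
Subtracting fixed costs: EBIT = R$9,464,796.10 − R$3,132,700 = R$6,332,096.10.
Degree of operating leverage = R$9,464,796.10 / R$6,332,096.10 = 1.4947.

1.49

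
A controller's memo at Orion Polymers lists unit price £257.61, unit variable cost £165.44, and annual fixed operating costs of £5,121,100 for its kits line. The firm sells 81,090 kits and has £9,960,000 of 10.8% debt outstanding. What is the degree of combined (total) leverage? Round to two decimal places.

5.85

Total contribution margin = 81,090 × £92.17 = £7,474,065.30.
Operating income = contribution − fixed costs = £7,474,065.30 − £5,121,100 = £2,352,965.30. Interest = £1,075,680.00.
DOL = £7,474,065.30 ÷ £2,352,965.30 = 3.1764; DFL = £2,352,965.30 ÷ £1,277,285.30 = 1.8422.
Combined leverage = 3.1764 × 1.8422 = 5.8516.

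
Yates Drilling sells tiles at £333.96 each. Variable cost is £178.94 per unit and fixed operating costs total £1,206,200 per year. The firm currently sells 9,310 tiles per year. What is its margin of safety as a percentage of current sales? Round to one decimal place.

Unit CM = price − variable cost = £333.96 − £178.94 = £155.02. Break-even units = £1,206,200 ÷ £155.02 = 7,780.93; break-even revenue = 7,780.93 × £333.96 = £2,598,519.88.
Actual sales revenue = 9,310 × £333.96 = £3,109,167.60.
Margin of safety = (£3,109,167.60 − £2,598,519.88) ÷ £3,109,167.60 = 16.4%.

16.4%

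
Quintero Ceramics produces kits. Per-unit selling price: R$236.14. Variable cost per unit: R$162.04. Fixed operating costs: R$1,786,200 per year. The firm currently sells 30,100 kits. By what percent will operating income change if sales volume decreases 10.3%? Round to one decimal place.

-51.7%

Total contribution margin = 30,100 × R$74.10 = R$2,230,410.00.
Subtracting fixed costs: EBIT = R$2,230,410.00 − R$1,786,200 = R$444,210.00.
Degree of operating leverage = R$2,230,410.00 / R$444,210.00 = 5.0211.
Operating income changes by 5.0211 × -10.3% = -51.7%.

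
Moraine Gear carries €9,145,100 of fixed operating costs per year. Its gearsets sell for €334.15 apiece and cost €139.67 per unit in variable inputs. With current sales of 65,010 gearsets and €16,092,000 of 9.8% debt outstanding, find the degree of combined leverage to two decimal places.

6.58

Total contribution margin = 65,010 × €194.48 = €12,643,144.80.
Subtracting fixed costs: EBIT = €12,643,144.80 − €9,145,100 = €3,498,044.80. Interest = €1,577,016.00.
DOL = €12,643,144.80 ÷ €3,498,044.80 = 3.6143; DFL = €3,498,044.80 ÷ €1,921,028.80 = 1.8209.
Combined leverage = 3.6143 × 1.8209 = 6.5813.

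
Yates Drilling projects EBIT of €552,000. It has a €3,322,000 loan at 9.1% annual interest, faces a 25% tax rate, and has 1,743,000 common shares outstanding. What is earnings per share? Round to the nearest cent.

€0.11

Interest = €302,302.00, so EBT = €552,000 − €302,302.00 = €249,698.00.
Net income = €249,698.00 × (1 − 0.25) = €187,273.50.
EPS = €187,273.50 ÷ 1,743,000 = €0.11.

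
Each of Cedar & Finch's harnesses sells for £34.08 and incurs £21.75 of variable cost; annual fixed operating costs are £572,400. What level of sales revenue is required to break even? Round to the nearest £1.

£1,582,108

CM per unit = £34.08 − £21.75 = £12.33; CM ratio = £12.33 / £34.08 = 0.3618.
Break-even revenue = fixed costs × price ÷ CM = £572,400 × £34.08 ÷ £12.33 = £1,582,108.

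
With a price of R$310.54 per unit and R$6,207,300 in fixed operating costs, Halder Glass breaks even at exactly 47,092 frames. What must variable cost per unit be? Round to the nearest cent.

Contribution per unit must be FC / Q = R$6,207,300 / 47,092 = R$131.8122.
Hence VC = price − CM = R$310.54 − R$131.8122 = R$178.73.

R$178.73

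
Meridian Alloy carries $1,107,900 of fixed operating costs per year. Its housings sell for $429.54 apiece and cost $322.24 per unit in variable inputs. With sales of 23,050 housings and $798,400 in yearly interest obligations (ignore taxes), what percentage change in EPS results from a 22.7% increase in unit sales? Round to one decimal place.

At 23,050 units, contribution = 23,050 × $107.30 = $2,473,265.00.
Operating income = contribution − fixed costs = $2,473,265.00 − $1,107,900 = $1,365,365.00.
Interest = $798,400.00, so EBIT − I = $566,965.00.
DCL = total CM / (EBIT − I) = $2,473,265.00 / $566,965.00 = 4.3623.
%ΔEPS = DCL × %ΔSales = 4.3623 × +22.7% = +99.0%.

+99.0%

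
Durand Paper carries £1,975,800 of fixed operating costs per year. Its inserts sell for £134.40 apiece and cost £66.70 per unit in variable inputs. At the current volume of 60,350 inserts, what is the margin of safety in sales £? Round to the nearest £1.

£4,188,625

Each unit contributes £134.40 − £66.70 = £67.70. Break-even units = £1,975,800 ÷ £67.70 = 29,184.64; break-even revenue = 29,184.64 × £134.40 = £3,922,415.36.
Actual sales revenue = 60,350 × £134.40 = £8,111,040.00.
Margin of safety = £8,111,040.00 − £3,922,415.36 = £4,188,625.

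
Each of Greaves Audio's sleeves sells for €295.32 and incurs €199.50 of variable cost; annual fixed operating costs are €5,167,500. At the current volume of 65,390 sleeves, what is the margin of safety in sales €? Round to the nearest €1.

€3,384,591

Each unit contributes €295.32 − €199.50 = €95.82. Break-even units = €5,167,500 ÷ €95.82 = 53,929.24; break-even revenue = 53,929.24 × €295.32 = €15,926,383.84.
Current sales = 65,390 × €295.32 = €19,310,974.80.
Margin of safety = €19,310,974.80 − €15,926,383.84 = €3,384,591.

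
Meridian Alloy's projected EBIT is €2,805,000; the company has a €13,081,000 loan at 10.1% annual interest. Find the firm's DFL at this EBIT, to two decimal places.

1.89

Annual interest charges come to €1,321,181.00.
DFL = EBIT ÷ (EBIT − I) = €2,805,000 ÷ (€2,805,000 − €1,321,181.00) = €2,805,000 ÷ €1,483,819.00 = 1.8904.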